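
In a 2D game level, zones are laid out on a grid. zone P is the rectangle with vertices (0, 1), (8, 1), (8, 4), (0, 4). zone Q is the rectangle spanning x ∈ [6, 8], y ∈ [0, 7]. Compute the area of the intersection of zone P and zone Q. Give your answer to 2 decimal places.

6.00

|zone P∩zone Q|: x∈[6,8], y∈[1,4] → 2·3 = 6.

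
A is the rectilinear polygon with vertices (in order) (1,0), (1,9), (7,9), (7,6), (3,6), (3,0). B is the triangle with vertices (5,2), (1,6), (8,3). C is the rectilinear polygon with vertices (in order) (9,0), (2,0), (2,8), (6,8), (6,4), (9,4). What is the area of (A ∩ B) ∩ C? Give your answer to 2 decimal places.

The region (A ∩ B) ∩ C is the polygon with vertices (2,5), (2,5.571), (3,5.143), (3,4).
By the shoelace formula its area is 0.86.

0.86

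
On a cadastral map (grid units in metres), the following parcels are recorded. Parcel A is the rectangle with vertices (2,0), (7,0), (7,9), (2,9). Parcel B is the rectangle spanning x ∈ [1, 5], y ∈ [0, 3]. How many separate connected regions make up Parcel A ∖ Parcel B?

Parcel A ∖ Parcel B is a single connected region.

1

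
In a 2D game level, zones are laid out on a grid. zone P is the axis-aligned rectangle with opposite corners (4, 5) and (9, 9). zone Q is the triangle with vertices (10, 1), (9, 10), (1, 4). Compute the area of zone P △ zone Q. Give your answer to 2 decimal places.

|zone P| = 20, |zone Q| = 39, |zone P∩zone Q| = 14.9583.
|zone P △ zone Q| = |zone P| + |zone Q| − 2·|zone P∩zone Q| = 20 + 39 − 29.9167 = 29.08.

29.08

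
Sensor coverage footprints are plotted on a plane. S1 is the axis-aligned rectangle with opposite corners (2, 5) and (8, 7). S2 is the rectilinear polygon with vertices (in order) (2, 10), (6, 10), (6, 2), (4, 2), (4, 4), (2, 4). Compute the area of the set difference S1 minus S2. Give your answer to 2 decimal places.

|S1| = 12, |S1∩S2| = 8.
|S1 ∖ S2| = |S1| − |S1∩S2| = 12 − 8 = 4.00.

4.00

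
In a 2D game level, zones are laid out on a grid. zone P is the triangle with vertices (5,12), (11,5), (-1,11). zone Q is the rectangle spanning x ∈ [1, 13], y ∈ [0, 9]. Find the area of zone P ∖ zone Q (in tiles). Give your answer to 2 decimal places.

14.86

|zone P| = 24, |zone P∩zone Q| = 9.1429.
|zone P ∖ zone Q| = |zone P| − |zone P∩zone Q| = 24 − 9.1429 = 14.86.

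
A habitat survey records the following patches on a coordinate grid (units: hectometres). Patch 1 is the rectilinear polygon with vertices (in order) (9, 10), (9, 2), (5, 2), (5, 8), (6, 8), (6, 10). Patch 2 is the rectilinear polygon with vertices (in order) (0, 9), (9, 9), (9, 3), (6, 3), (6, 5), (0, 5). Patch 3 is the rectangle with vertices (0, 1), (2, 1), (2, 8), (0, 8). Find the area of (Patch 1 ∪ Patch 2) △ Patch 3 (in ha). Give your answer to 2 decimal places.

|Patch 1 ∪ Patch 2| = 51.
|(Patch 1 ∪ Patch 2) ∩ Patch 3| = 6.
|(Patch 1 ∪ Patch 2) △ Patch 3| = 51 + 14 − 12 = 53.00.

53.00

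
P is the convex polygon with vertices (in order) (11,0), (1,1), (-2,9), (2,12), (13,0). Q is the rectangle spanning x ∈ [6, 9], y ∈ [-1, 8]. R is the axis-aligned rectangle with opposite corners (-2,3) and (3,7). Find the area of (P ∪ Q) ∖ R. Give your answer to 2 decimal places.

|P ∪ Q| = 98.05.
|(P ∪ Q) ∩ R| = 14.
|(P ∪ Q) ∖ R| = 98.05 − 14 = 84.05.

84.05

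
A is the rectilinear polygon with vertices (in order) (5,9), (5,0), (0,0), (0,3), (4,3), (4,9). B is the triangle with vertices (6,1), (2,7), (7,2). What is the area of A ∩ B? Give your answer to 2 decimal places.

1.25

The intersection is the polygon with vertices (5,2.5), (4,4), (4,5), (5,4).
By the shoelace formula its area is 1.25.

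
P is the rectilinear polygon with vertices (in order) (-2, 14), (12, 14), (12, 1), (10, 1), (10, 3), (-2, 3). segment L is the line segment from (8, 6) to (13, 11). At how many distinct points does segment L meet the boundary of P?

1

The segment meets the boundary at (12,10).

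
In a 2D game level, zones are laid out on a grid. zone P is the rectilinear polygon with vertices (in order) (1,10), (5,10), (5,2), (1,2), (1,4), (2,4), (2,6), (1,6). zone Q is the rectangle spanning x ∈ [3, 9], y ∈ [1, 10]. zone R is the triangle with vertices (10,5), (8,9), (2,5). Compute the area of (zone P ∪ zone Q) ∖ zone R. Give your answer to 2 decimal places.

|zone P ∪ zone Q| = 68.
|(zone P ∪ zone Q) ∩ zone R| = 15.
|(zone P ∪ zone Q) ∖ zone R| = 68 − 15 = 53.00.

53.00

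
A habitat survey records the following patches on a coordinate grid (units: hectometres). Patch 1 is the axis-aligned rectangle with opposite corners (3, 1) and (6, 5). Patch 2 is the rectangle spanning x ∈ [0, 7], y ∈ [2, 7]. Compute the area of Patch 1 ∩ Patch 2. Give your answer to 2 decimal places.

9.00

|Patch 1∩Patch 2|: x∈[3,6], y∈[2,5] → 3·3 = 9.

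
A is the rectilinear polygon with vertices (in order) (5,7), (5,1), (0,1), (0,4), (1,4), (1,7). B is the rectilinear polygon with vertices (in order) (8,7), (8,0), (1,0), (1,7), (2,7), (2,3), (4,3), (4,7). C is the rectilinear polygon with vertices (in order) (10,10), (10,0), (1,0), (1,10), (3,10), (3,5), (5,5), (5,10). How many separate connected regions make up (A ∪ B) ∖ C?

2

(A ∪ B) ∖ C splits into 2 disjoint pieces (area 3, area 4).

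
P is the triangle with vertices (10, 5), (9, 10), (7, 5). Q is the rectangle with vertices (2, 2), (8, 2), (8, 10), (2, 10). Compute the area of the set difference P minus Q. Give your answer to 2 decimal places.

6.25

|P| = 7.5, |P∩Q| = 1.25.
|P ∖ Q| = |P| − |P∩Q| = 7.5 − 1.25 = 6.25.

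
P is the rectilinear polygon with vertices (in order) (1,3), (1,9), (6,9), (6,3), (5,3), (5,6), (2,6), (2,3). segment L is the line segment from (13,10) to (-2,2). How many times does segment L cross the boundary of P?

4

The segment meets the boundary at (2,4.133), (1,3.6), (5,5.733), (6,6.267).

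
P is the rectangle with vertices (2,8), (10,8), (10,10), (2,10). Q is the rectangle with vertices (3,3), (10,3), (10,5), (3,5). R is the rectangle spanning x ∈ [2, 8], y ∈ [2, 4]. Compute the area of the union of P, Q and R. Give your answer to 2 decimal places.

By inclusion–exclusion:
Individual areas: |P| = 16, |Q| = 14, |R| = 12.
|P∩Q| = 0 (no overlap).
|P∩R| = 0 (no overlap).
|Q∩R|: x∈[3,8], y∈[3,4] → 5·1 = 5.
|P∩Q∩R| = 0.
|P ∪ Q ∪ R| = 42 − 5 + 0 = 37.00.

37.00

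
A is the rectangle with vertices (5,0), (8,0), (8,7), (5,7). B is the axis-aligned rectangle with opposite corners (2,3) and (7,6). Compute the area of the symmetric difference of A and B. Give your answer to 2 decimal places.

|A∩B|: x∈[5,7], y∈[3,6] → 2·3 = 6.
|A △ B| = |A| + |B| − 2·|A∩B| = 21 + 15 − 12 = 24.00.

24.00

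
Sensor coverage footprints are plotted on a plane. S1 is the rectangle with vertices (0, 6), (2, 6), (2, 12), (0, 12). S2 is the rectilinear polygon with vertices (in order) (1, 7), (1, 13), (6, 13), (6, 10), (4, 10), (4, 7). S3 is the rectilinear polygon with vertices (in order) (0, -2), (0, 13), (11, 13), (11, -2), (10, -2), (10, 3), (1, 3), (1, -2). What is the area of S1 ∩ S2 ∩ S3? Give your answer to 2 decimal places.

The intersection is the polygon with vertices (2,7), (1,7), (1,12), (2,12).
By the shoelace formula its area is 5.00.

5.00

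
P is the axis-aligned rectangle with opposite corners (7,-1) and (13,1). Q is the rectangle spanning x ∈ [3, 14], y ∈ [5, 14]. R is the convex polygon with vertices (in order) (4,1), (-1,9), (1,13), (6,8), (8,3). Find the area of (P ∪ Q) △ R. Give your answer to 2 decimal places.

132.90

|P ∪ Q| = 111.
|(P ∪ Q) ∩ R| = 15.3.
|(P ∪ Q) △ R| = 111 + 52.5 − 30.6 = 132.90.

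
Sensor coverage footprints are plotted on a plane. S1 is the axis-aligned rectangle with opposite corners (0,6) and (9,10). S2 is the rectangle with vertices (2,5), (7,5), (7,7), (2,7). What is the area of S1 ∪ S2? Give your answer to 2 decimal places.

By inclusion–exclusion:
Individual areas: |S1| = 36, |S2| = 10.
|S1∩S2|: x∈[2,7], y∈[6,7] → 5·1 = 5.
|S1 ∪ S2| = 46 − 5 = 41.00.

41.00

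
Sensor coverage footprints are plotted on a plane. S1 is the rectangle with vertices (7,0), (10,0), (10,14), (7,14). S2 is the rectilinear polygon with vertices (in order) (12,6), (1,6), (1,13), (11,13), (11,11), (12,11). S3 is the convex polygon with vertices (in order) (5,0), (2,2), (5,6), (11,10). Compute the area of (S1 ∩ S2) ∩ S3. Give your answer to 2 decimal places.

The region (S1 ∩ S2) ∩ S3 is the polygon with vertices (7,6), (7,7.333), (10,9.333), (10,8.333), (8.6,6).
By the shoelace formula its area is 5.37.

5.37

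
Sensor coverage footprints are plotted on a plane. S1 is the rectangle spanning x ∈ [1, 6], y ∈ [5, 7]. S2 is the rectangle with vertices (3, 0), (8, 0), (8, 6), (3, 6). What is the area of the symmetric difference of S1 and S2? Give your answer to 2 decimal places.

|S1∩S2|: x∈[3,6], y∈[5,6] → 3·1 = 3.
|S1 △ S2| = |S1| + |S2| − 2·|S1∩S2| = 10 + 30 − 6 = 34.00.

34.00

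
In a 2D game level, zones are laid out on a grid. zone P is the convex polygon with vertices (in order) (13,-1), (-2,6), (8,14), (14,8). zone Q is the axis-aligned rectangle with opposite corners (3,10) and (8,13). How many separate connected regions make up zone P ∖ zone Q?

1

zone P ∖ zone Q is a single connected region.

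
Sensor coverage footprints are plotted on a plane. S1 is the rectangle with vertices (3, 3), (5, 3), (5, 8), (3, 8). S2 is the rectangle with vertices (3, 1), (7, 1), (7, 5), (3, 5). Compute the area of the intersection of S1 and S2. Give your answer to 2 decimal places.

4.00

|S1∩S2|: x∈[3,5], y∈[3,5] → 2·2 = 4.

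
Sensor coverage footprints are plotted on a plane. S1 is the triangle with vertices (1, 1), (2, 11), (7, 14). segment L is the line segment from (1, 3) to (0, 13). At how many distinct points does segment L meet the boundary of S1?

0

The segment lies entirely outside S1 and never meets its boundary.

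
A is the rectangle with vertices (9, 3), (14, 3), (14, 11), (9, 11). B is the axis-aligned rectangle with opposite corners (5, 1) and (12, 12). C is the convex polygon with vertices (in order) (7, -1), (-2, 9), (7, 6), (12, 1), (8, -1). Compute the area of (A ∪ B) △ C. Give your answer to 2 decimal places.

|A ∪ B| = 93.
|(A ∪ B) ∩ C| = 23.1444.
|(A ∪ B) △ C| = 93 + 50 − 46.2889 = 96.71.

96.71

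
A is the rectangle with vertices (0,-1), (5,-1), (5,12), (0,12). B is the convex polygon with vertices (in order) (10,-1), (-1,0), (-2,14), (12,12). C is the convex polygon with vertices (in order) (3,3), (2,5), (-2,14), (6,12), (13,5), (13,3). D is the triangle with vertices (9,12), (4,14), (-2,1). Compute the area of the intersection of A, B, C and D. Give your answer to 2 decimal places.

17.71

The intersection is the polygon with vertices (5,8), (2,5), (0.943,7.377), (3.077,12), (5,12).
By the shoelace formula its area is 17.71.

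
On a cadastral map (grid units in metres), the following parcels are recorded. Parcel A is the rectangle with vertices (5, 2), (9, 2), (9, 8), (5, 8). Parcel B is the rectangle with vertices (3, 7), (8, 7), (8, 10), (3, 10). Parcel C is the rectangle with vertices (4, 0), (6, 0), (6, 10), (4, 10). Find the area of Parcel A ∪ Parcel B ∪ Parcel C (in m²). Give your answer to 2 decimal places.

By inclusion–exclusion:
Individual areas: |Parcel A| = 24, |Parcel B| = 15, |Parcel C| = 20.
|Parcel A∩Parcel B|: x∈[5,8], y∈[7,8] → 3·1 = 3.
|Parcel A∩Parcel C|: x∈[5,6], y∈[2,8] → 1·6 = 6.
|Parcel B∩Parcel C|: x∈[4,6], y∈[7,10] → 2·3 = 6.
|Parcel A∩Parcel B∩Parcel C| = 1.
|Parcel A ∪ Parcel B ∪ Parcel C| = 59 − 15 + 1 = 45.00.

45.00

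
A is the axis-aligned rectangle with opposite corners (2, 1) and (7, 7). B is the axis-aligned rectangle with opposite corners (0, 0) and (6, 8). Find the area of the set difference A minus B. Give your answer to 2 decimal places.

|A∩B|: x∈[2,6], y∈[1,7] → 4·6 = 24.
|A| = 30.
|A ∖ B| = |A| − |A∩B| = 30 − 24 = 6.00.

6.00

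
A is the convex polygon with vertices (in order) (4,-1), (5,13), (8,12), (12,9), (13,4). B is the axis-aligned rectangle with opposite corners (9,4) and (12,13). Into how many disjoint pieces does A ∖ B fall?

A ∖ B is a single connected region.

1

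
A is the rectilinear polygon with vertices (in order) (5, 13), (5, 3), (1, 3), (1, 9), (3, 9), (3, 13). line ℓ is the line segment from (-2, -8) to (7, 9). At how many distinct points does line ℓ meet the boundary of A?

The segment meets the boundary at (5,5.222), (3.824,3).

2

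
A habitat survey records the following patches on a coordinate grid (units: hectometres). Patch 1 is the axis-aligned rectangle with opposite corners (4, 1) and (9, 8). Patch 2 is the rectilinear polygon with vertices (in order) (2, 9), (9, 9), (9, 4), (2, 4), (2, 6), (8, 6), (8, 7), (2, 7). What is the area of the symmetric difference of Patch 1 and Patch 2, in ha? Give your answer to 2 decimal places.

32.00

|Patch 1| = 35, |Patch 2| = 29, |Patch 1∩Patch 2| = 16.
|Patch 1 △ Patch 2| = |Patch 1| + |Patch 2| − 2·|Patch 1∩Patch 2| = 35 + 29 − 32 = 32.00.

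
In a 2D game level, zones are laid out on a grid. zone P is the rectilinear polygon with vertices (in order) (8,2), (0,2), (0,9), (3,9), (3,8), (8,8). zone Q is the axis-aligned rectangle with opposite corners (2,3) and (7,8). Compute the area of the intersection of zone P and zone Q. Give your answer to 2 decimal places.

The intersection is the polygon with vertices (7,8), (7,3), (2,3), (2,8), (3,8).
By the shoelace formula its area is 25.00.

25.00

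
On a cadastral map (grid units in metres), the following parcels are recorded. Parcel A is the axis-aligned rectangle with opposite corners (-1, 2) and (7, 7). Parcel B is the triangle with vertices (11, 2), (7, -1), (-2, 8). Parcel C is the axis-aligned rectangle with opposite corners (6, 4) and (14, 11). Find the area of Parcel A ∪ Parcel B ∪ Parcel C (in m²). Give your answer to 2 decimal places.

107.78

By inclusion–exclusion:
Individual areas: |Parcel A| = 40, |Parcel B| = 31.5, |Parcel C| = 56.
|Parcel A∩Parcel B| = 16.7244.
|Parcel A∩Parcel C|: x∈[6,7], y∈[4,7] → 1·3 = 3.
|Parcel B∩Parcel C| = 0.1026.
|Parcel A∩Parcel B∩Parcel C| = 0.1026.
|Parcel A ∪ Parcel B ∪ Parcel C| = 127.5 − 19.8269 + 0.1026 = 107.78.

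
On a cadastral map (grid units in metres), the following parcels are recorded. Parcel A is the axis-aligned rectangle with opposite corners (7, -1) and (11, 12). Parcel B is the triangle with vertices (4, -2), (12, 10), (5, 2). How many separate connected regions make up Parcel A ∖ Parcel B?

Parcel A ∖ Parcel B splits into 2 disjoint pieces (area 26, area 21.7143).

2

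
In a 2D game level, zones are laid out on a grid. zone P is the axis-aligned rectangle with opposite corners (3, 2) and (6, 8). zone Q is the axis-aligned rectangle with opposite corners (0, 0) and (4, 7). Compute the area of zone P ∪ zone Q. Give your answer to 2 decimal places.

41.00

By inclusion–exclusion:
Individual areas: |zone P| = 18, |zone Q| = 28.
|zone P∩zone Q|: x∈[3,4], y∈[2,7] → 1·5 = 5.
|zone P ∪ zone Q| = 46 − 5 = 41.00.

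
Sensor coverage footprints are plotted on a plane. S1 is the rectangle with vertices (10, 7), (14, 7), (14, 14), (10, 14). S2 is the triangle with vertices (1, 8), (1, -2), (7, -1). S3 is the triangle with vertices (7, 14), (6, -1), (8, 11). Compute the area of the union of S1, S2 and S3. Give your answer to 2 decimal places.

By inclusion–exclusion:
Individual areas: |S1| = 28, |S2| = 30, |S3| = 9.
|S1∩S2| = 0.
|S1∩S3| = 0.
|S2∩S3| = 0.0818.
|S1∩S2∩S3| = 0.
|S1 ∪ S2 ∪ S3| = 67 − 0.0818 + 0 = 66.92.

66.92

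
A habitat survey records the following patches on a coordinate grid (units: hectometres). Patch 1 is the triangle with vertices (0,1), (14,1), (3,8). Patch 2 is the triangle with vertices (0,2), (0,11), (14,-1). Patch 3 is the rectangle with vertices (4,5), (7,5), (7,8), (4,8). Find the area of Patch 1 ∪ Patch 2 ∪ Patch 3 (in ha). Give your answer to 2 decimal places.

By inclusion–exclusion:
Individual areas: |Patch 1| = 49, |Patch 2| = 63, |Patch 3| = 9.
|Patch 1∩Patch 2| = 40.1374.
|Patch 1∩Patch 3| = 4.2273.
|Patch 2∩Patch 3| = 3.8571.
|Patch 1∩Patch 2∩Patch 3| = 3.7594.
|Patch 1 ∪ Patch 2 ∪ Patch 3| = 121 − 48.2219 + 3.7594 = 76.54.

76.54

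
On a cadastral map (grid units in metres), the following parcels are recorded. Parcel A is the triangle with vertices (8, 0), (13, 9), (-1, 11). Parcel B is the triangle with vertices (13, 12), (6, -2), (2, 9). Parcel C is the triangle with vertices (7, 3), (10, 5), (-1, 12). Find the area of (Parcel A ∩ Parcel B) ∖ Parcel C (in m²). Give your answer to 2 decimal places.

29.82

|Parcel A ∩ Parcel B| = 48.2421.
|(Parcel A ∩ Parcel B) ∩ Parcel C| = 18.418.
|(Parcel A ∩ Parcel B) ∖ Parcel C| = 48.2421 − 18.418 = 29.82.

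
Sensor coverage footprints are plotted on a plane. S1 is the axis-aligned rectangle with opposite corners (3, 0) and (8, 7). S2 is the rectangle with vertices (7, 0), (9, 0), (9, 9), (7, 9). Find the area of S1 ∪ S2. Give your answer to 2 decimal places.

By inclusion–exclusion:
Individual areas: |S1| = 35, |S2| = 18.
|S1∩S2|: x∈[7,8], y∈[0,7] → 1·7 = 7.
|S1 ∪ S2| = 53 − 7 = 46.00.

46.00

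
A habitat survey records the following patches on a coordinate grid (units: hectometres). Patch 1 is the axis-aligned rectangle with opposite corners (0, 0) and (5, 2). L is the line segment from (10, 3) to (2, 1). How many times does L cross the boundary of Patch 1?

1

The segment meets the boundary at (5,1.75).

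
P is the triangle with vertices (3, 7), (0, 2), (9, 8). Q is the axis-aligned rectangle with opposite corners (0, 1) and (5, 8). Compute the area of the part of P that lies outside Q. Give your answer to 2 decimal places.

|P| = 13.5, |P∩Q| = 9.5.
|P ∖ Q| = |P| − |P∩Q| = 13.5 − 9.5 = 4.00.

4.00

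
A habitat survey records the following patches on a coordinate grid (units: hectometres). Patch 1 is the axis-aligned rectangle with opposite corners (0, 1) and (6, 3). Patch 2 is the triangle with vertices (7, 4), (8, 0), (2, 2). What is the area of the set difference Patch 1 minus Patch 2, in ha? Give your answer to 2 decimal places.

6.75

|Patch 1| = 12, |Patch 1∩Patch 2| = 5.25.
|Patch 1 ∖ Patch 2| = |Patch 1| − |Patch 1∩Patch 2| = 12 − 5.25 = 6.75.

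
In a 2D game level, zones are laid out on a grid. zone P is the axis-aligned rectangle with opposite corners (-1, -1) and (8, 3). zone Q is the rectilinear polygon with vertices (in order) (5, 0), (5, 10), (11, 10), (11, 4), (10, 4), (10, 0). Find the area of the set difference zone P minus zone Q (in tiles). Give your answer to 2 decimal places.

27.00

|zone P| = 36, |zone P∩zone Q| = 9.
|zone P ∖ zone Q| = |zone P| − |zone P∩zone Q| = 36 − 9 = 27.00.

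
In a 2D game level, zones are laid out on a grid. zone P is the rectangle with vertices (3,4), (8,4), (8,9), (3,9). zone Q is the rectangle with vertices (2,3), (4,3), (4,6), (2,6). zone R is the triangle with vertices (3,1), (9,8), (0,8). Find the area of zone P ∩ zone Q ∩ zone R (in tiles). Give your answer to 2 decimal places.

The intersection is the polygon with vertices (3,6), (4,6), (4,4), (3,4).
By the shoelace formula its area is 2.00.

2.00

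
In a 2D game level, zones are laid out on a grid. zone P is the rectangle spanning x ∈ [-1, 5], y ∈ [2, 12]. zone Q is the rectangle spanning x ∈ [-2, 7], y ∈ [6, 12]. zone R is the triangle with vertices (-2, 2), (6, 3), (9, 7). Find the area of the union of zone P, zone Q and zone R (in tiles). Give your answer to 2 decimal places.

By inclusion–exclusion:
Individual areas: |zone P| = 60, |zone Q| = 54, |zone R| = 14.5.
|zone P∩zone Q|: x∈[-1,5], y∈[6,12] → 6·6 = 36.
|zone P∩zone R| = 7.9091.
|zone Q∩zone R| = 0.0091.
|zone P∩zone Q∩zone R| = 0.
|zone P ∪ zone Q ∪ zone R| = 128.5 − 43.9182 + 0 = 84.58.

84.58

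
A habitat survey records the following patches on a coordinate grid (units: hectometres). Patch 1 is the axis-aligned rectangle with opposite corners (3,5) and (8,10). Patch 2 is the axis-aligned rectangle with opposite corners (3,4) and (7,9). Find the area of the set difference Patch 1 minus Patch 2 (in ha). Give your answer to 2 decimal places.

|Patch 1∩Patch 2|: x∈[3,7], y∈[5,9] → 4·4 = 16.
|Patch 1| = 25.
|Patch 1 ∖ Patch 2| = |Patch 1| − |Patch 1∩Patch 2| = 25 − 16 = 9.00.

9.00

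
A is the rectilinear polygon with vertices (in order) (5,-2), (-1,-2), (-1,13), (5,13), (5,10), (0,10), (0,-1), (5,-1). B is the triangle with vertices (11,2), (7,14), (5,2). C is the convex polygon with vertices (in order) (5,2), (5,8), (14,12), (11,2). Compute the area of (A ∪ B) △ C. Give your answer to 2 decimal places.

|A ∪ B| = 71.
|(A ∪ B) ∩ C| = 29.8568.
|(A ∪ B) △ C| = 71 + 57 − 59.7135 = 68.29.

68.29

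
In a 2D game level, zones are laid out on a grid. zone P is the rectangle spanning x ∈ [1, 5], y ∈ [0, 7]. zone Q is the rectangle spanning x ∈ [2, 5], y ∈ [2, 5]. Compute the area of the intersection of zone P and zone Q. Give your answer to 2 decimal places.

|zone P∩zone Q|: x∈[2,5], y∈[2,5] → 3·3 = 9.

9.00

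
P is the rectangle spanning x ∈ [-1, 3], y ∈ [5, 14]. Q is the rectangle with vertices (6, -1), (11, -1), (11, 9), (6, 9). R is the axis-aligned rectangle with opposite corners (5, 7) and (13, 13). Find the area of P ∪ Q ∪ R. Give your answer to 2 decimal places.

By inclusion–exclusion:
Individual areas: |P| = 36, |Q| = 50, |R| = 48.
|P∩Q| = 0 (no overlap).
|P∩R| = 0 (no overlap).
|Q∩R|: x∈[6,11], y∈[7,9] → 5·2 = 10.
|P∩Q∩R| = 0.
|P ∪ Q ∪ R| = 134 − 10 + 0 = 124.00.

124.00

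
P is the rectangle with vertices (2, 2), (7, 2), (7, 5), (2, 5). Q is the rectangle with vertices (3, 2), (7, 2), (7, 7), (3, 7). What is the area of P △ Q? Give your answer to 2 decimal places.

11.00

|P∩Q|: x∈[3,7], y∈[2,5] → 4·3 = 12.
|P △ Q| = |P| + |Q| − 2·|P∩Q| = 15 + 20 − 24 = 11.00.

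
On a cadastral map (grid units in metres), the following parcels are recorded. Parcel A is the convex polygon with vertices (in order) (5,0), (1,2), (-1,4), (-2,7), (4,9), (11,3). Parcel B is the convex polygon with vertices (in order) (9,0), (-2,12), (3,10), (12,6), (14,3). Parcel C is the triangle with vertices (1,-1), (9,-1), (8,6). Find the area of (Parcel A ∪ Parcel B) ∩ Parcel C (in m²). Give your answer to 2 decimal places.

16.34

The region (Parcel A ∪ Parcel B) ∩ Parcel C is the polygon with vertices (7.743,1.371), (5,0), (3,1), (8,6), (8.831,0.185).
By the shoelace formula its area is 16.34.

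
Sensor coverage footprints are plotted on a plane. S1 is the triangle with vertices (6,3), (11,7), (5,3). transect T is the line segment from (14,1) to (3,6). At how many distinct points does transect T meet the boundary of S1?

The segment meets the boundary at (6.865,4.243), (7.304,4.043).

2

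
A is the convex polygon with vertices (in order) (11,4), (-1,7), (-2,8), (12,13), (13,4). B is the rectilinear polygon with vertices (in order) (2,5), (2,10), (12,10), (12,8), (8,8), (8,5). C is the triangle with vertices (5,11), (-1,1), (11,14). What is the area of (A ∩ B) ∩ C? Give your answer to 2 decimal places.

8.98

The region (A ∩ B) ∩ C is the polygon with vertices (7.308,10), (3.5,5.875), (2.13,6.217), (4.4,10).
By the shoelace formula its area is 8.98.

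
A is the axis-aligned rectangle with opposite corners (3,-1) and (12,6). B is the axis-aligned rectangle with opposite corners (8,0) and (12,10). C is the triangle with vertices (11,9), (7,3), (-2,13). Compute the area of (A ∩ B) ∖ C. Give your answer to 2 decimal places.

|A ∩ B| = 24.
|(A ∩ B) ∩ C| = 0.75.
|(A ∩ B) ∖ C| = 24 − 0.75 = 23.25.

23.25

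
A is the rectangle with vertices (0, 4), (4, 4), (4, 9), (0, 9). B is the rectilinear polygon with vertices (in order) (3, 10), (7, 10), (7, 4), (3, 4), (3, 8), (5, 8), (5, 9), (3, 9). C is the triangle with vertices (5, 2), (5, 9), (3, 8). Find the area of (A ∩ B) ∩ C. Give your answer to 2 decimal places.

The region (A ∩ B) ∩ C is the polygon with vertices (4,8), (4,5), (3,8).
By the shoelace formula its area is 1.50.

1.50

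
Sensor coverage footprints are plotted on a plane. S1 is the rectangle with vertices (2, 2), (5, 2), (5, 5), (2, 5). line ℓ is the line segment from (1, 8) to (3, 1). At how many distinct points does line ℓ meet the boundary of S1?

2

The segment meets the boundary at (2.714,2), (2,4.5).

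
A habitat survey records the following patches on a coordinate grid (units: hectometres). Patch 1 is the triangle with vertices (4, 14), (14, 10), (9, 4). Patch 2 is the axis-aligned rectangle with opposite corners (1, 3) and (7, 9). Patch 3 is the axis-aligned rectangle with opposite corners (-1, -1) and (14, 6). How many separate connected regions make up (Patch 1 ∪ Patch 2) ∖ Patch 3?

1

(Patch 1 ∪ Patch 2) ∖ Patch 3 is a single connected region.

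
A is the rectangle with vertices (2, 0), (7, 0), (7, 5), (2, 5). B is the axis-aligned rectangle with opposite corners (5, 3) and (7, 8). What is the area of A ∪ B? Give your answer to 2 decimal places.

31.00

By inclusion–exclusion:
Individual areas: |A| = 25, |B| = 10.
|A∩B|: x∈[5,7], y∈[3,5] → 2·2 = 4.
|A ∪ B| = 35 − 4 = 31.00.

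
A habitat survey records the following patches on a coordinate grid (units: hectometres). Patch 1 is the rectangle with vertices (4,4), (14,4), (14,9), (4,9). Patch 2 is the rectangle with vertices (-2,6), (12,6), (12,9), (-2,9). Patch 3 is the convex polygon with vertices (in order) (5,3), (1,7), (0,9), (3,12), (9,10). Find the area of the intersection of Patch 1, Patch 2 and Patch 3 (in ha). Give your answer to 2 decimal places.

The intersection is the polygon with vertices (4,6), (4,9), (8.429,9), (6.714,6).
By the shoelace formula its area is 10.71.

10.71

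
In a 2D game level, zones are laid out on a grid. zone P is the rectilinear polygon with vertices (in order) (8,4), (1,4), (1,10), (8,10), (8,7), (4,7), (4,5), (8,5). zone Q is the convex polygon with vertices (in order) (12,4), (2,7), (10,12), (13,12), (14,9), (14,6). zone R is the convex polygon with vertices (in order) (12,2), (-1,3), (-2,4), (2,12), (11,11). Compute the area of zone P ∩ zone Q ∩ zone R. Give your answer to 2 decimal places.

11.40

The intersection is the polygon with vertices (8,7), (4,7), (4,6.4), (2,7), (6.8,10), (8,10).
By the shoelace formula its area is 11.40.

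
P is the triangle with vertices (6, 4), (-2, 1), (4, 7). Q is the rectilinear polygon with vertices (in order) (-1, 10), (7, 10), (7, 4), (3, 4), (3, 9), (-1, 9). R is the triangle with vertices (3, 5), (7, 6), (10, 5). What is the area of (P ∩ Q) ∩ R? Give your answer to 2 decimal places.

The region (P ∩ Q) ∩ R is the polygon with vertices (5.333,5), (3,5), (5,5.5).
By the shoelace formula its area is 0.58.

0.58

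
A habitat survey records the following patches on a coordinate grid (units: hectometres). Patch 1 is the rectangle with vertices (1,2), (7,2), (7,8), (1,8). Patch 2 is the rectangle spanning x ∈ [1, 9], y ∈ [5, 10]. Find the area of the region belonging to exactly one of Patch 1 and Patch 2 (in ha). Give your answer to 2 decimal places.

40.00

|Patch 1∩Patch 2|: x∈[1,7], y∈[5,8] → 6·3 = 18.
|Patch 1 △ Patch 2| = |Patch 1| + |Patch 2| − 2·|Patch 1∩Patch 2| = 36 + 40 − 36 = 40.00.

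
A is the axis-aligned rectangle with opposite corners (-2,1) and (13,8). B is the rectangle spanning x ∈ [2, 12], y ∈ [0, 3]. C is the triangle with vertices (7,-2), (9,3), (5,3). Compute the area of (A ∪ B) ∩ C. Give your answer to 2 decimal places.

8.40

The region (A ∪ B) ∩ C is the polygon with vertices (6.2,0), (5,3), (9,3), (7.8,0).
By the shoelace formula its area is 8.40.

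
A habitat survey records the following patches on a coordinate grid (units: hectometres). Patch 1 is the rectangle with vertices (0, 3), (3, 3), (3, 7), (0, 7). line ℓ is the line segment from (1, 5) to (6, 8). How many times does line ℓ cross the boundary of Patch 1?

The segment meets the boundary at (3,6.2).

1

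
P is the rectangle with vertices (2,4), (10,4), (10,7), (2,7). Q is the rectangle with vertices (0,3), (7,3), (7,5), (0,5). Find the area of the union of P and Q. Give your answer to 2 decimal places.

By inclusion–exclusion:
Individual areas: |P| = 24, |Q| = 14.
|P∩Q|: x∈[2,7], y∈[4,5] → 5·1 = 5.
|P ∪ Q| = 38 − 5 = 33.00.

33.00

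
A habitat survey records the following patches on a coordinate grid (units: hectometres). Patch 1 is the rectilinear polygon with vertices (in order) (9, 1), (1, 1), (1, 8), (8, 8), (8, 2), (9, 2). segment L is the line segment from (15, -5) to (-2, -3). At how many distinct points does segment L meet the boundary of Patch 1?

The segment lies entirely outside Patch 1 and never meets its boundary.

0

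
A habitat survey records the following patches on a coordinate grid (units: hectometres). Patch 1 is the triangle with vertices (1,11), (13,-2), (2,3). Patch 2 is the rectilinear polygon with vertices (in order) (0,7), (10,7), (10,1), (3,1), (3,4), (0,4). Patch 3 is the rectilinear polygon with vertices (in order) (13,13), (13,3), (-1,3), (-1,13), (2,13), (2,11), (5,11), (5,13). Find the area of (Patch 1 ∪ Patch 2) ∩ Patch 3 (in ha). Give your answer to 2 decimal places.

|Patch 1 ∪ Patch 2| = 64.4494.
|(Patch 1 ∪ Patch 2) ∩ Patch 3| = 44.45.

44.45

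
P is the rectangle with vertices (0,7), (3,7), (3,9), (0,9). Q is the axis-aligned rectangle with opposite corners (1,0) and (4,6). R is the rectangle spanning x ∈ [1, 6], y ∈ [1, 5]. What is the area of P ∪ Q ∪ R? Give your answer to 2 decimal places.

By inclusion–exclusion:
Individual areas: |P| = 6, |Q| = 18, |R| = 20.
|P∩Q| = 0 (no overlap).
|P∩R| = 0 (no overlap).
|Q∩R|: x∈[1,4], y∈[1,5] → 3·4 = 12.
|P∩Q∩R| = 0.
|P ∪ Q ∪ R| = 44 − 12 + 0 = 32.00.

32.00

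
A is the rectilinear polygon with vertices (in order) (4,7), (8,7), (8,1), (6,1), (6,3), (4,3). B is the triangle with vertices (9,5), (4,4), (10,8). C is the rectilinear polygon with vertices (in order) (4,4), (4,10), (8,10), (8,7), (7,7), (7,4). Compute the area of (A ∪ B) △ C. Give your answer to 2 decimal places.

26.27

|A ∪ B| = 23.2667.
|(A ∪ B) ∩ C| = 9.
|(A ∪ B) △ C| = 23.2667 + 21 − 18 = 26.27.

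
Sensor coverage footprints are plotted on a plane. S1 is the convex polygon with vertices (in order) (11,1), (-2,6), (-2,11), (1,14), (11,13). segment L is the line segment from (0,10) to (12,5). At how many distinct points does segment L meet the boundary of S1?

The segment meets the boundary at (11,5.417).

1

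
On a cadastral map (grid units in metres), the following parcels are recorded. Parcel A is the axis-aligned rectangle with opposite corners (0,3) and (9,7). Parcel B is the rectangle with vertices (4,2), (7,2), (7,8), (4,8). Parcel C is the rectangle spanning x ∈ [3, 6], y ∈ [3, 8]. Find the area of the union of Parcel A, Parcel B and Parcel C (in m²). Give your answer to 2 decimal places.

43.00

By inclusion–exclusion:
Individual areas: |Parcel A| = 36, |Parcel B| = 18, |Parcel C| = 15.
|Parcel A∩Parcel B|: x∈[4,7], y∈[3,7] → 3·4 = 12.
|Parcel A∩Parcel C|: x∈[3,6], y∈[3,7] → 3·4 = 12.
|Parcel B∩Parcel C|: x∈[4,6], y∈[3,8] → 2·5 = 10.
|Parcel A∩Parcel B∩Parcel C| = 8.
|Parcel A ∪ Parcel B ∪ Parcel C| = 69 − 34 + 8 = 43.00.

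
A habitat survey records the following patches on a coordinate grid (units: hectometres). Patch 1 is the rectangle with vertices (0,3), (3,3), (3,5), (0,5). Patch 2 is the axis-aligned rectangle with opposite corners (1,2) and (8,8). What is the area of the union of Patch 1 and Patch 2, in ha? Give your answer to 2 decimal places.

44.00

By inclusion–exclusion:
Individual areas: |Patch 1| = 6, |Patch 2| = 42.
|Patch 1∩Patch 2|: x∈[1,3], y∈[3,5] → 2·2 = 4.
|Patch 1 ∪ Patch 2| = 48 − 4 = 44.00.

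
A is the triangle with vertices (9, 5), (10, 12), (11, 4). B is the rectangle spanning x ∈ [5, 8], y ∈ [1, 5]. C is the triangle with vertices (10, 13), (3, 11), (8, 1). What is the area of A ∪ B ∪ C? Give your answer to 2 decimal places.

55.50

By inclusion–exclusion:
Individual areas: |A| = 7.5, |B| = 12, |C| = 40.
|A∩B| = 0.
|A∩C| = 0.
|B∩C| = 4.
|A∩B∩C| = 0.
|A ∪ B ∪ C| = 59.5 − 4 + 0 = 55.50.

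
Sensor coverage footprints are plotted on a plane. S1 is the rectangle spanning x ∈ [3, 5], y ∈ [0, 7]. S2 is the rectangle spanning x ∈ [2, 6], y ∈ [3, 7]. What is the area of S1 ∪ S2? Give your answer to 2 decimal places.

22.00

By inclusion–exclusion:
Individual areas: |S1| = 14, |S2| = 16.
|S1∩S2|: x∈[3,5], y∈[3,7] → 2·4 = 8.
|S1 ∪ S2| = 30 − 8 = 22.00.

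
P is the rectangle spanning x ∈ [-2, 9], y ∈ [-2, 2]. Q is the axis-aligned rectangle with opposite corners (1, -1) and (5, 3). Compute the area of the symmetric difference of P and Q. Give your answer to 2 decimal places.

36.00

|P∩Q|: x∈[1,5], y∈[-1,2] → 4·3 = 12.
|P △ Q| = |P| + |Q| − 2·|P∩Q| = 44 + 16 − 24 = 36.00.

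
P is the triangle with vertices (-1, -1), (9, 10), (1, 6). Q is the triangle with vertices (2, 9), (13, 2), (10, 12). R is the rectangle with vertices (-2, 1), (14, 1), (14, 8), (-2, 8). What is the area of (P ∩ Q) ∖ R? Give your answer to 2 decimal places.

|P ∩ Q| = 4.5236.
|(P ∩ Q) ∩ R| = 2.3417.
|(P ∩ Q) ∖ R| = 4.5236 − 2.3417 = 2.18.

2.18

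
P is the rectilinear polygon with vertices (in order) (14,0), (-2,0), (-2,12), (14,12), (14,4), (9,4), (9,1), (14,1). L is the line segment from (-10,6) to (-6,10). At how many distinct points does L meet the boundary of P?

The segment lies entirely outside P and never meets its boundary.

0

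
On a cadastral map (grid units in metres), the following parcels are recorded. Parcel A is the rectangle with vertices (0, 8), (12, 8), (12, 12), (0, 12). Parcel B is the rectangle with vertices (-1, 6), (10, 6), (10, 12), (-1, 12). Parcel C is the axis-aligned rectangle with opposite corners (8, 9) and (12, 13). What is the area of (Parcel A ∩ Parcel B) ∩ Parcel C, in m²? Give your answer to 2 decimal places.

The region (Parcel A ∩ Parcel B) ∩ Parcel C is the polygon with vertices (10,9), (8,9), (8,12), (10,12).
By the shoelace formula its area is 6.00.

6.00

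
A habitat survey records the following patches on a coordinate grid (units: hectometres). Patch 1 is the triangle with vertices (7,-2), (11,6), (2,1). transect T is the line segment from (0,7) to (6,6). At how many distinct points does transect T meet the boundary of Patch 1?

The segment lies entirely outside Patch 1 and never meets its boundary.

0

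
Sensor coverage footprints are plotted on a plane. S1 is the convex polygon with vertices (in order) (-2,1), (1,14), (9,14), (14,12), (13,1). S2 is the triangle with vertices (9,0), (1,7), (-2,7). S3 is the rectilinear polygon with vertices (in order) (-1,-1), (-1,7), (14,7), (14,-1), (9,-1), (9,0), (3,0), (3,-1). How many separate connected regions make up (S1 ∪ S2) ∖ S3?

(S1 ∪ S2) ∖ S3 splits into 3 disjoint pieces (area 0.3182, area 90.5175, area 2.1667).

3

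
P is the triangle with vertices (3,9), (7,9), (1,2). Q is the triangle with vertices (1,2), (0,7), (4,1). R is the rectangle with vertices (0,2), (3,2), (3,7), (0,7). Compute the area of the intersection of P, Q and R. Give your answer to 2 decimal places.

1.07

The intersection is the polygon with vertices (1.7,4.45), (2.312,3.531), (1,2).
By the shoelace formula its area is 1.07.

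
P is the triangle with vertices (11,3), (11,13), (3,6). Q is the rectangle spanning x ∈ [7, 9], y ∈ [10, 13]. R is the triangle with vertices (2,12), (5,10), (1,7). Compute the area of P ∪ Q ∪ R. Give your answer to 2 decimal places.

53.61

By inclusion–exclusion:
Individual areas: |P| = 40, |Q| = 6, |R| = 8.5.
|P∩Q| = 0.8929.
|P∩R| = 0.
|Q∩R| = 0.
|P∩Q∩R| = 0.
|P ∪ Q ∪ R| = 54.5 − 0.8929 + 0 = 53.61.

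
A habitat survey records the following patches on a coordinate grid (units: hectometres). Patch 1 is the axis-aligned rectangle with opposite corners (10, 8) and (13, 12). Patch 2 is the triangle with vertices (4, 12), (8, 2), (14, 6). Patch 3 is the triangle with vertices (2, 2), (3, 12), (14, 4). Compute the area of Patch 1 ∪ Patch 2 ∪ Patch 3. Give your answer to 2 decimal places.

By inclusion–exclusion:
Individual areas: |Patch 1| = 12, |Patch 2| = 38, |Patch 3| = 59.
|Patch 1∩Patch 2| = 0.1333.
|Patch 1∩Patch 3| = 0.
|Patch 2∩Patch 3| = 24.7601.
|Patch 1∩Patch 2∩Patch 3| = 0.
|Patch 1 ∪ Patch 2 ∪ Patch 3| = 109 − 24.8934 + 0 = 84.11.

84.11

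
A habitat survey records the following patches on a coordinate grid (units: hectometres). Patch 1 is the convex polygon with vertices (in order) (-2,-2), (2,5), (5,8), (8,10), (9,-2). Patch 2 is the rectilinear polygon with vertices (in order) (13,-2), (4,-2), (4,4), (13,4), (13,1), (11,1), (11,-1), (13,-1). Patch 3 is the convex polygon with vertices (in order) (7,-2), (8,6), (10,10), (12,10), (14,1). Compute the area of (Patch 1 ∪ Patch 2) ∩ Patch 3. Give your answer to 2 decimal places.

The region (Patch 1 ∪ Patch 2) ∩ Patch 3 is the polygon with vertices (8.5,4), (13,4), (13,1), (11,1), (11,-0.286), (7,-2), (8,6), (8.286,6.571).
By the shoelace formula its area is 25.50.

25.50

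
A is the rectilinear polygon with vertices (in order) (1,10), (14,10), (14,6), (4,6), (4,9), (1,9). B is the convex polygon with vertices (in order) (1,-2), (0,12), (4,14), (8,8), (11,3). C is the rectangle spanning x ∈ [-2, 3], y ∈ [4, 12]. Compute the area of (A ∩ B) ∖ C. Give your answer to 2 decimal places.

|A ∩ B| = 18.8667.
|(A ∩ B) ∩ C| = 2.
|(A ∩ B) ∖ C| = 18.8667 − 2 = 16.87.

16.87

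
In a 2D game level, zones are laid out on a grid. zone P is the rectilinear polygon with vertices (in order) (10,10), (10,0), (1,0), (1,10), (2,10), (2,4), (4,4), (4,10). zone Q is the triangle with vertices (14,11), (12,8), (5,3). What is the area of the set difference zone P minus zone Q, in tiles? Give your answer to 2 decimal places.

|zone P| = 78, |zone P∩zone Q| = 2.1825.
|zone P ∖ zone Q| = |zone P| − |zone P∩zone Q| = 78 − 2.1825 = 75.82.

75.82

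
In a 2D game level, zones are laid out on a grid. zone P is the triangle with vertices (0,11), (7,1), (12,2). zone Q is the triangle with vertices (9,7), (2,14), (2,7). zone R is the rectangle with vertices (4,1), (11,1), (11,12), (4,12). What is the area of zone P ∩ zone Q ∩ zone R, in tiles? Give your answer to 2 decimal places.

0.67

The intersection is the polygon with vertices (5.333,7), (4,7), (4,8).
By the shoelace formula its area is 0.67.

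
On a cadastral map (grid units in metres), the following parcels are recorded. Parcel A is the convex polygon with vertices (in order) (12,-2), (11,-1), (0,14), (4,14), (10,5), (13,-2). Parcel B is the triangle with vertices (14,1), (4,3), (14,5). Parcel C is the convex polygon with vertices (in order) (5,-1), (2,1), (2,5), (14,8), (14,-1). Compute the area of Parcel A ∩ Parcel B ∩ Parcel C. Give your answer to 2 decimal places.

The intersection is the polygon with vertices (10.316,4.263), (11.5,1.5), (8.766,2.047), (7.546,3.709).
By the shoelace formula its area is 6.09.

6.09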